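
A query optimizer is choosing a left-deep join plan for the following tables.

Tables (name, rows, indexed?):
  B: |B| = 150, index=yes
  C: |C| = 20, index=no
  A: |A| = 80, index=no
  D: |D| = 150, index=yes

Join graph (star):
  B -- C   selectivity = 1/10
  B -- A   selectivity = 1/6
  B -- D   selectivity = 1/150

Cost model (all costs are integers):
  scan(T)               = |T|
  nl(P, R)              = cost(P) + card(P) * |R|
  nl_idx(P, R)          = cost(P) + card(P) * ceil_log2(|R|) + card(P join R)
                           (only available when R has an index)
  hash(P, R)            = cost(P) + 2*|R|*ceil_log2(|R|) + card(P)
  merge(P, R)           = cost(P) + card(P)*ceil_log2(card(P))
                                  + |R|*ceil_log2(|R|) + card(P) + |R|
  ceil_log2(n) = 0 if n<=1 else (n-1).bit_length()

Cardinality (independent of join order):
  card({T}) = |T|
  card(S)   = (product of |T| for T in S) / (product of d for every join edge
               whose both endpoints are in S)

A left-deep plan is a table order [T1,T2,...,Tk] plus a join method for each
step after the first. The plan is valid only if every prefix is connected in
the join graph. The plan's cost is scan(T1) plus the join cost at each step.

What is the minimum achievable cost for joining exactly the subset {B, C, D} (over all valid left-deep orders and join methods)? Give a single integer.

Selinger DP over subsets of {B,C,D}:
  {B}: scan cost=150, card=150
  {C}: scan cost=20, card=20
  {D}: scan cost=150, card=150
  {BC}: card=300; try (B,nl_idx)→480, (C,hash)→500, (B,merge)→1490, (C,merge)→1620, (B,hash)→2440, (B,nl)→3020 …(+1); best=480 via (B,nl_idx)
  {BD}: card=150; try (D,nl_idx)→1500, (B,nl_idx)→1500, (D,hash)→2700, (B,hash)→2700, (D,merge)→2850, (B,merge)→2850 …(+2); best=1500 via (D,nl_idx)
  {BCD}: card=300; try (C,hash)→1850, (C,merge)→2970, (D,hash)→3180, (D,nl_idx)→3180, (C,nl)→4500, (D,merge)→4830 …(+1); best=1850 via (C,hash)

1850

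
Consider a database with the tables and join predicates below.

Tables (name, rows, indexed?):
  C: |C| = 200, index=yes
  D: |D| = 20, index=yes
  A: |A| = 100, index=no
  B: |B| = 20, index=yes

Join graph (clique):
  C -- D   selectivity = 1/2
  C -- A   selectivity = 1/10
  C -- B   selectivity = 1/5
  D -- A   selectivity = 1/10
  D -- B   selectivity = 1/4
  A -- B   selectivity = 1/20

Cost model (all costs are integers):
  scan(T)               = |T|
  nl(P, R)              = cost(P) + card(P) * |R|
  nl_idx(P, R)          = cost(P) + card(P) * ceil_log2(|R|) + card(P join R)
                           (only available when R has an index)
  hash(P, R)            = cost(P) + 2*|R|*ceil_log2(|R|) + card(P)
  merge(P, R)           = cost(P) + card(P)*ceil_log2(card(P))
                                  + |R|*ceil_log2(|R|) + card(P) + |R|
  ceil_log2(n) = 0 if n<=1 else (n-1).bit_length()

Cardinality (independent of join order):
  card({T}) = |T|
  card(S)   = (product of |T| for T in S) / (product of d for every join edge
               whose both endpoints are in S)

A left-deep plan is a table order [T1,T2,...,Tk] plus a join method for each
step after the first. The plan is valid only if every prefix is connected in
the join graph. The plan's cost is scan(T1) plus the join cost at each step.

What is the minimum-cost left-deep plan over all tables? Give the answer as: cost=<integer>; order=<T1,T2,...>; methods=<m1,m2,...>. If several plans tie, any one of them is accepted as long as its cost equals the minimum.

Selinger DP (subsets sized 1..n):
  {C}: scan cost=200, card=200
  {D}: scan cost=20, card=20
  {A}: scan cost=100, card=100
  {B}: scan cost=20, card=20
  {CD}: card=2000; try (D,hash)→600, (C,merge)→1940, (D,merge)→2120, (C,nl_idx)→2180, (D,nl_idx)→3200, (C,hash)→3240 …(+2); best=600 via (D,hash)
  {AC}: card=2000; try (A,hash)→1800, (C,merge)→2700, (A,merge)→2800, (C,nl_idx)→2900, (C,hash)→3400, (C,nl)→20100 …(+1); best=1800 via (A,hash)
  {BC}: card=800; try (B,hash)→600, (C,nl_idx)→980, (C,merge)→1940, (B,nl_idx)→2000, (B,merge)→2120, (C,hash)→3240 …(+2); best=600 via (B,hash)
  {AD}: card=200; try (D,hash)→400, (D,nl_idx)→800, (A,merge)→940, (D,merge)→1020, (A,hash)→1440, (A,nl)→2020 …(+1); best=400 via (D,hash)
  {BD}: card=100; try (D,nl_idx)→220, (B,nl_idx)→220, (D,hash)→240, (B,hash)→240, (D,merge)→260, (B,merge)→260 …(+2); best=220 via (D,nl_idx)
  {AB}: card=100; try (B,hash)→400, (B,nl_idx)→700, (A,merge)→940, (B,merge)→1020, (A,hash)→1440, (A,nl)→2020 …(+1); best=400 via (B,hash)
  {ACD}: card=2000; try (C,hash)→3800, (D,hash)→4000, (C,merge)→4000, (C,nl_idx)→4000, (A,hash)→4000, (D,nl_idx)→13800 …(+5); best=3800 via (C,hash)
  {BCD}: card=2000; try (D,hash)→1600, (B,hash)→2800, (C,merge)→2820, (C,nl_idx)→3020, (C,hash)→3520, (D,nl_idx)→6600 …(+6); best=1600 via (D,hash)
  {ABC}: card=400; try (C,nl_idx)→1600, (A,hash)→2800, (C,merge)→3000, (C,hash)→3700, (B,hash)→4000, (A,merge)→10200 …(+5); best=1600 via (C,nl_idx)
  {ABD}: card=50; try (D,hash)→700, (B,hash)→800, (D,nl_idx)→950, (D,merge)→1320, (B,nl_idx)→1450, (A,hash)→1720 …(+5); best=700 via (D,hash)
  {ABCD}: card=100; try (C,nl_idx)→1200, (D,hash)→2200, (C,merge)→2850, (D,nl_idx)→3700, (C,hash)→3950, (A,hash)→5000 …(+9); best=1200 via (C,nl_idx)

cost=1200; order=A,B,D,C; methods=hash,hash,nl_idx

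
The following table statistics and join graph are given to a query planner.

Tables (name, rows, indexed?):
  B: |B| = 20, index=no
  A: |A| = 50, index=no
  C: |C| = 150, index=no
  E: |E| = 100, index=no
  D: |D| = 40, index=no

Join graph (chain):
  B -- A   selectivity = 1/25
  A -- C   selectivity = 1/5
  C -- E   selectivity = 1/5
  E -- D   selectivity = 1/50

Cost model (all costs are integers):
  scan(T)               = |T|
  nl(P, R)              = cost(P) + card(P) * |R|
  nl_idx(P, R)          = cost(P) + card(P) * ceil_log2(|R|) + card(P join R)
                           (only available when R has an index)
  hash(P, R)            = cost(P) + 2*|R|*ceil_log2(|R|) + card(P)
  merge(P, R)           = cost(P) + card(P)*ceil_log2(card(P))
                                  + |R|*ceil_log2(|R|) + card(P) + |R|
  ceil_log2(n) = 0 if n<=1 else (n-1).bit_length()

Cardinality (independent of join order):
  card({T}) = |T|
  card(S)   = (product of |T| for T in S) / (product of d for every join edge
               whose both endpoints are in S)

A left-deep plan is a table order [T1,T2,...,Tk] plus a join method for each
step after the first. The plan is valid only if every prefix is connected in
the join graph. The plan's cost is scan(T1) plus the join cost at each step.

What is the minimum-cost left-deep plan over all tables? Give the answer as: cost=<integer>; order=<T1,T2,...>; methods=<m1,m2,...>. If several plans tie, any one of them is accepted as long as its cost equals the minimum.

Selinger DP (subsets sized 1..n):
  {B}: scan cost=20, card=20
  {A}: scan cost=50, card=50
  {C}: scan cost=150, card=150
  {E}: scan cost=100, card=100
  {D}: scan cost=40, card=40
  {AB}: card=40; try (B,hash)→300, (A,merge)→490, (B,merge)→520, (A,hash)→640, (A,nl)→1020, (B,nl)→1050; best=300 via (B,hash)
  {AC}: card=1500; try (A,hash)→900, (C,merge)→1750, (A,merge)→1850, (C,hash)→2500, (C,nl)→7550, (A,nl)→7650; best=900 via (A,hash)
  {CE}: card=3000; try (E,hash)→1700, (C,merge)→2250, (E,merge)→2300, (C,hash)→2600, (C,nl)→15100, (E,nl)→15150; best=1700 via (E,hash)
  {DE}: card=80; try (D,hash)→680, (E,merge)→1120, (D,merge)→1180, (E,hash)→1480, (E,nl)→4040, (D,nl)→4100; best=680 via (D,hash)
  {ABC}: card=1200; try (C,merge)→1930, (B,hash)→2600, (C,hash)→2740, (C,nl)→6300, (B,merge)→19020, (B,nl)→30900; best=1930 via (C,merge)
  {ACE}: card=30000; try (E,hash)→3800, (A,hash)→5300, (E,merge)→19700, (A,merge)→41050, (E,nl)→150900, (A,nl)→151700; best=3800 via (E,hash)
  {CDE}: card=2400; try (C,merge)→2670, (C,hash)→3160, (D,hash)→5180, (C,nl)→12680, (D,merge)→40980, (D,nl)→121700; best=2670 via (C,merge)
  {ABCE}: card=24000; try (E,hash)→4530, (E,merge)→17130, (B,hash)→34000, (E,nl)→121930, (B,merge)→483920, (B,nl)→603800; best=4530 via (E,hash)
  {ACDE}: card=24000; try (A,hash)→5670, (A,merge)→34220, (D,hash)→34280, (A,nl)→122670, (D,merge)→484080, (D,nl)→1203800; best=5670 via (A,hash)
  {ABCDE}: card=19200; try (D,hash)→29010, (B,hash)→29870, (D,merge)→388810, (B,merge)→389790, (B,nl)→485670, (D,nl)→964530; best=29010 via (D,hash)

cost=29010; order=A,B,C,E,D; methods=hash,merge,hash,hash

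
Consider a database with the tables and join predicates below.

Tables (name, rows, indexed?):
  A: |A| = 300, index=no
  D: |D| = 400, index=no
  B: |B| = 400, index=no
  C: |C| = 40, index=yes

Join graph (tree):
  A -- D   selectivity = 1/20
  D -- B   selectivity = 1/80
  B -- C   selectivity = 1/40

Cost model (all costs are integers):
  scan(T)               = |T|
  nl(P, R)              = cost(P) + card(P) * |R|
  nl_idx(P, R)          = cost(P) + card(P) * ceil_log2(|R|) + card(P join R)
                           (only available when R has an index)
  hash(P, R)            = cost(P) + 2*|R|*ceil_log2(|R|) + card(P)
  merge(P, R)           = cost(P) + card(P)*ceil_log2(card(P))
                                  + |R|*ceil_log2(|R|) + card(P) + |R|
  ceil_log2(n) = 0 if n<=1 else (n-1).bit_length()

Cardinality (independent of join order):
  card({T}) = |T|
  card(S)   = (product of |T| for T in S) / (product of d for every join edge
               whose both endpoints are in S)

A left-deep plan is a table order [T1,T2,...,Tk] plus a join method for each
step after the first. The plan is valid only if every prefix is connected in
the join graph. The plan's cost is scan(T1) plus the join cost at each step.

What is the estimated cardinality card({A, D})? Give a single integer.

Tables in S: A(300), D(400)
Edges inside S: A-D(d=20)
numerator = 300 * 400 = 120000
denominator = 20 = 20
card(S) = 120000 / 20 = 6000

6000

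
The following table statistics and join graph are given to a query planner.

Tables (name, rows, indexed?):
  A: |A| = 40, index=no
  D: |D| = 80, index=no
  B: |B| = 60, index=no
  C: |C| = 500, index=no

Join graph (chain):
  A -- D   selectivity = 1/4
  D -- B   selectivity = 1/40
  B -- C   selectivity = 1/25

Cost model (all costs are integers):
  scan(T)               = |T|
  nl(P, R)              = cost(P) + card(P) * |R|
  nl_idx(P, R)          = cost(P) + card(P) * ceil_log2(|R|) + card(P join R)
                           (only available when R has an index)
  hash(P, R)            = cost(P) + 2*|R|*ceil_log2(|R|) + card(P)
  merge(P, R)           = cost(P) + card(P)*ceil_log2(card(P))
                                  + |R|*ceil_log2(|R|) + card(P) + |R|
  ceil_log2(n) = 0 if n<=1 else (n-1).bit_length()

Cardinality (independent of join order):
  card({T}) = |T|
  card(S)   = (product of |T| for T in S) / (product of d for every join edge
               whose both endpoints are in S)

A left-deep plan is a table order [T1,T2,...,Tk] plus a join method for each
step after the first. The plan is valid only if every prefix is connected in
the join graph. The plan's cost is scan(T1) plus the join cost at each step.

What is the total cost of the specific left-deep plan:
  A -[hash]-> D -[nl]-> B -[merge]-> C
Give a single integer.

68600

step 1: scan A: cost=40, card=40
step 2: join D via hash
    card(P join D) = 40*80/(4) = 800
    cost = 40 + 2*80*7 + 40 = 1200
step 3: join B via nl
    card(P join B) = 800*60/(40) = 1200
    cost = 1200 + 800*60 = 49200
step 4: join C via merge
    card(P join C) = 1200*500/(25) = 24000
    cost = 49200 + 1200*11 + 500*9 + 1200 + 500 = 68600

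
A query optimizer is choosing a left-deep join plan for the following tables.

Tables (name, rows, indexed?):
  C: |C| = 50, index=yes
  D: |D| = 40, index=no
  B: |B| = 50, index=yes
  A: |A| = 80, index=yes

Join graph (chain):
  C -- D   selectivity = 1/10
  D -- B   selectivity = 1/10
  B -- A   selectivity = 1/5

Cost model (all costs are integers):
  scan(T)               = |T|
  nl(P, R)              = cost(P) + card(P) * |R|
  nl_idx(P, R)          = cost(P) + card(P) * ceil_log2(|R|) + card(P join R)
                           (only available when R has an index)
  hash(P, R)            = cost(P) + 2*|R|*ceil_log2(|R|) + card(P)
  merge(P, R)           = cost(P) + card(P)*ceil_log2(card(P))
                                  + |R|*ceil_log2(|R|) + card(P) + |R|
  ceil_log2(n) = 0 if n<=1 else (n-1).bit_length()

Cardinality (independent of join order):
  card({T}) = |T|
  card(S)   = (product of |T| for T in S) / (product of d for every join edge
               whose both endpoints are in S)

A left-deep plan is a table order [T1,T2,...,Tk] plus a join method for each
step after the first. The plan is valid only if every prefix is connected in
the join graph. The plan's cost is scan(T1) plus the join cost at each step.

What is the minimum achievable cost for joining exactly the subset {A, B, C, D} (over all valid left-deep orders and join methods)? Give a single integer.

Selinger DP over subsets of {A,B,C,D}:
  {C}: scan cost=50, card=50
  {D}: scan cost=40, card=40
  {B}: scan cost=50, card=50
  {A}: scan cost=80, card=80
  {CD}: card=200; try (C,nl_idx)→480, (D,hash)→580, (C,merge)→670, (D,merge)→680, (C,hash)→680, (C,nl)→2040 …(+1); best=480 via (C,nl_idx)
  {BD}: card=200; try (B,nl_idx)→480, (D,hash)→580, (B,merge)→670, (D,merge)→680, (B,hash)→680, (B,nl)→2040 …(+1); best=480 via (B,nl_idx)
  {AB}: card=800; try (B,hash)→760, (A,merge)→1040, (B,merge)→1070, (A,nl_idx)→1200, (A,hash)→1220, (B,nl_idx)→1360 …(+2); best=760 via (B,hash)
  {BCD}: card=1000; try (C,hash)→1280, (B,hash)→1280, (C,merge)→2630, (B,merge)→2630, (C,nl_idx)→2680, (B,nl_idx)→2680 …(+2); best=1280 via (C,hash)
  {ABD}: card=3200; try (A,hash)→1800, (D,hash)→2040, (A,merge)→2920, (A,nl_idx)→5080, (D,merge)→9840, (A,nl)→16480 …(+1); best=1800 via (A,hash)
  {ABCD}: card=16000; try (A,hash)→3400, (C,hash)→5600, (A,merge)→12920, (A,nl_idx)→24280, (C,nl_idx)→37000, (C,merge)→43750 …(+2); best=3400 via (A,hash)

3400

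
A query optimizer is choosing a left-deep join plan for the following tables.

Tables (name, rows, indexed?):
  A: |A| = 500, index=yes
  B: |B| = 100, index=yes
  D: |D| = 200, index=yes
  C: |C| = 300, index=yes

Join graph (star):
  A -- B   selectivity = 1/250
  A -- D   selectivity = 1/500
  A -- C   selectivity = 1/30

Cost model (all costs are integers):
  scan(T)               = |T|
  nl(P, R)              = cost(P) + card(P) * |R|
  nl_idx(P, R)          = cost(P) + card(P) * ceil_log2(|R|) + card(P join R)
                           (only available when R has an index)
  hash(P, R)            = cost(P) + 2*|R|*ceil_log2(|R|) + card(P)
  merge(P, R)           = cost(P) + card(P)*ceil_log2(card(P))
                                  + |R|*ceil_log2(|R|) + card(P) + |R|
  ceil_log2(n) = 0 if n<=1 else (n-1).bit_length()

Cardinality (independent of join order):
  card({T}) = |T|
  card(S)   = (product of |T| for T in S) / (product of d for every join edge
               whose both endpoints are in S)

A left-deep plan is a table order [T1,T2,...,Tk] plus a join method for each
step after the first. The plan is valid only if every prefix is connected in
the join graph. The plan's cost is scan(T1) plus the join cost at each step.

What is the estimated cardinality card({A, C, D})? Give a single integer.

Tables in S: A(500), C(300), D(200)
Edges inside S: A-D(d=500), A-C(d=30)
numerator = 500 * 300 * 200 = 30000000
denominator = 500 * 30 = 15000
card(S) = 30000000 / 15000 = 2000

2000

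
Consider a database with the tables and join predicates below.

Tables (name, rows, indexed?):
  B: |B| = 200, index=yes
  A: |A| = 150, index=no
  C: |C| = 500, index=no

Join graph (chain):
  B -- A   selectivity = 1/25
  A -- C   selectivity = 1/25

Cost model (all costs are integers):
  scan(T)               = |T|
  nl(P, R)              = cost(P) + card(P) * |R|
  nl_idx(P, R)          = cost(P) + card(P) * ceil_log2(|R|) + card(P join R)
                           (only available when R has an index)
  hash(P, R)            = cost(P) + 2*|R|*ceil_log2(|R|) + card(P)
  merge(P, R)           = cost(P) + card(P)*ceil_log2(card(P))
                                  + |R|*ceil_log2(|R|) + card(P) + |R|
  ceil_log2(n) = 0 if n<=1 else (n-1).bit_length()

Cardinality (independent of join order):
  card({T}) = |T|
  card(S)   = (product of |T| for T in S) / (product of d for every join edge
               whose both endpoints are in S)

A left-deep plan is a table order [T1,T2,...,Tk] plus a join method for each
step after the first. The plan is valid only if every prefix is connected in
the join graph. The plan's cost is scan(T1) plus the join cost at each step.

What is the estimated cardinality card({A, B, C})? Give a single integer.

Tables in S: A(150), B(200), C(500)
Edges inside S: B-A(d=25), A-C(d=25)
numerator = 150 * 200 * 500 = 15000000
denominator = 25 * 25 = 625
card(S) = 15000000 / 625 = 24000

24000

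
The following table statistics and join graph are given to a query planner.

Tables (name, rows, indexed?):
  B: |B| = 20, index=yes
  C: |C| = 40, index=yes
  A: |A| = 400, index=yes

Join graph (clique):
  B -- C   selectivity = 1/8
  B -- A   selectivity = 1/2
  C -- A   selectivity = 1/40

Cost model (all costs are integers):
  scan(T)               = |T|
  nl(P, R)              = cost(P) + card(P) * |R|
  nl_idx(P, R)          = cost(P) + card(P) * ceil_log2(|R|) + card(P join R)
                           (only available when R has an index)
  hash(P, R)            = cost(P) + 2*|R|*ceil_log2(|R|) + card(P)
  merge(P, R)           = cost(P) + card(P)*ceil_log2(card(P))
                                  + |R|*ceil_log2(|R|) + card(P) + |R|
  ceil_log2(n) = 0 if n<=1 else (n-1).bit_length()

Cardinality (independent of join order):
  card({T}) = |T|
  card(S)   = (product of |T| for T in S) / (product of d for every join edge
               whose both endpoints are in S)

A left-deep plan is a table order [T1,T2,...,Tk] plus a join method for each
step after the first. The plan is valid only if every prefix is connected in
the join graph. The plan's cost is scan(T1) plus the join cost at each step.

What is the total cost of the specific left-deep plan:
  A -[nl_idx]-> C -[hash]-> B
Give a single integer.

step 1: scan A: cost=400, card=400
step 2: join C via nl_idx
    card(P join C) = 400*40/(40) = 400
    cost = 400 + 400*6 + 400 = 3200
step 3: join B via hash
    card(P join B) = 400*20/(8*2) = 500
    cost = 3200 + 2*20*5 + 400 = 3800

3800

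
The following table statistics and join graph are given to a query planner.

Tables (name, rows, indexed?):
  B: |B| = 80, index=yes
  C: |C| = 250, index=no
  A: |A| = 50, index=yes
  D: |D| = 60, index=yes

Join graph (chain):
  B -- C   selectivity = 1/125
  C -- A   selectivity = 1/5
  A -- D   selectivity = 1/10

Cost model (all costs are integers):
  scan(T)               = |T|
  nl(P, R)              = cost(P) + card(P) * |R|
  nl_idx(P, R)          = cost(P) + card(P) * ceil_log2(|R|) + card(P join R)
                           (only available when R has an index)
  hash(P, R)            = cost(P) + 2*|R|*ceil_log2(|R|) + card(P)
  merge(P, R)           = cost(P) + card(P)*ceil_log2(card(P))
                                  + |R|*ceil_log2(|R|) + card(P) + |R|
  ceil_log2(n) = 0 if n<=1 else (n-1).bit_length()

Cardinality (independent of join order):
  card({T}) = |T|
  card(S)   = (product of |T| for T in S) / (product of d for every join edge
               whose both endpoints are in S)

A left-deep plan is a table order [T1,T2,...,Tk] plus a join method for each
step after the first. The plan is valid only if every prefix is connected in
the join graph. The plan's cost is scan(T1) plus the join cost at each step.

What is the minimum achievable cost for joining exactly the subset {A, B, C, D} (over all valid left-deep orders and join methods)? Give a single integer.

Selinger DP over subsets of {A,B,C,D}:
  {B}: scan cost=80, card=80
  {C}: scan cost=250, card=250
  {A}: scan cost=50, card=50
  {D}: scan cost=60, card=60
  {BC}: card=160; try (B,hash)→1620, (B,nl_idx)→2160, (C,merge)→2970, (B,merge)→3140, (C,hash)→4160, (C,nl)→20080 …(+1); best=1620 via (B,hash)
  {AC}: card=2500; try (A,hash)→1100, (C,merge)→2650, (A,merge)→2850, (C,hash)→4100, (A,nl_idx)→4250, (C,nl)→12550 …(+1); best=1100 via (A,hash)
  {AD}: card=300; try (D,nl_idx)→650, (A,hash)→720, (A,nl_idx)→720, (D,hash)→820, (D,merge)→820, (A,merge)→830 …(+2); best=650 via (D,nl_idx)
  {ABC}: card=1600; try (A,hash)→2380, (A,merge)→3410, (A,nl_idx)→4180, (B,hash)→4720, (A,nl)→9620, (B,nl_idx)→20200 …(+2); best=2380 via (A,hash)
  {ACD}: card=15000; try (D,hash)→4320, (C,hash)→4950, (C,merge)→5900, (D,nl_idx)→31100, (D,merge)→34020, (C,nl)→75650 …(+1); best=4320 via (D,hash)
  {ABCD}: card=9600; try (D,hash)→4700, (B,hash)→20440, (D,nl_idx)→21580, (D,merge)→22000, (D,nl)→98380, (B,nl_idx)→118920 …(+2); best=4700 via (D,hash)

4700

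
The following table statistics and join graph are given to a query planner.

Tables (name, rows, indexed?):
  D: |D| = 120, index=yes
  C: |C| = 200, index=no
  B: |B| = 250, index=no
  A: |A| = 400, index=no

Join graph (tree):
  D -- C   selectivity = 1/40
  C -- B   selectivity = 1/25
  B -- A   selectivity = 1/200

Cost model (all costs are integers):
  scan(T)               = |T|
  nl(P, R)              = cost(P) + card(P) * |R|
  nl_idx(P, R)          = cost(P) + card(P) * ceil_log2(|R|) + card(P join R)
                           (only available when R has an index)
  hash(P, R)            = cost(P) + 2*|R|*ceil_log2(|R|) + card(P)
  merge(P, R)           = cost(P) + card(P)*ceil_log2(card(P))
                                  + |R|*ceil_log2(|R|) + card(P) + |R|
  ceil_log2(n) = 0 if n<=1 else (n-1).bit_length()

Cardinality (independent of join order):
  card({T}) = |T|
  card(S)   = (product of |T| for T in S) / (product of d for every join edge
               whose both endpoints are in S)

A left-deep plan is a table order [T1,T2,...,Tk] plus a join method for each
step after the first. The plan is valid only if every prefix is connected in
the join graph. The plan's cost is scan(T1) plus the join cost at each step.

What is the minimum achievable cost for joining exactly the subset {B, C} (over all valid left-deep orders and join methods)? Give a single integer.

3700

Selinger DP over subsets of {B,C}:
  {C}: scan cost=200, card=200
  {B}: scan cost=250, card=250
  {BC}: card=2000; try (C,hash)→3700, (B,merge)→4250, (C,merge)→4300, (B,hash)→4400, (B,nl)→50200, (C,nl)→50250; best=3700 via (C,hash)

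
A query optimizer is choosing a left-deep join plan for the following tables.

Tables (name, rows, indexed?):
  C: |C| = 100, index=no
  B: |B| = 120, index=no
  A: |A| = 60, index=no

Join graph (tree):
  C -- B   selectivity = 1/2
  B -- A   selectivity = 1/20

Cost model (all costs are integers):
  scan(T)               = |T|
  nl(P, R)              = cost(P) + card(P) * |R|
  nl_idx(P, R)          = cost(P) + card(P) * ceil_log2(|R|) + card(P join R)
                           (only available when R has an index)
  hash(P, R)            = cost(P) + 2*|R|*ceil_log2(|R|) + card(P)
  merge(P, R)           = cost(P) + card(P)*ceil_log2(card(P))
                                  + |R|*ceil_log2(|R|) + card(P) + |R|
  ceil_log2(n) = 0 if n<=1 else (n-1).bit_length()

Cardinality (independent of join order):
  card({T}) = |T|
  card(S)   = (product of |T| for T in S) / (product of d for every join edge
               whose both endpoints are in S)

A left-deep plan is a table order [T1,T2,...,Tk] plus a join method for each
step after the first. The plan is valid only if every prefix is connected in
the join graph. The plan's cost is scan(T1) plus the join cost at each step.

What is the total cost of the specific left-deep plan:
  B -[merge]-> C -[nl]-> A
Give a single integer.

361880

step 1: scan B: cost=120, card=120
step 2: join C via merge
    card(P join C) = 120*100/(2) = 6000
    cost = 120 + 120*7 + 100*7 + 120 + 100 = 1880
step 3: join A via nl
    card(P join A) = 6000*60/(20) = 18000
    cost = 1880 + 6000*60 = 361880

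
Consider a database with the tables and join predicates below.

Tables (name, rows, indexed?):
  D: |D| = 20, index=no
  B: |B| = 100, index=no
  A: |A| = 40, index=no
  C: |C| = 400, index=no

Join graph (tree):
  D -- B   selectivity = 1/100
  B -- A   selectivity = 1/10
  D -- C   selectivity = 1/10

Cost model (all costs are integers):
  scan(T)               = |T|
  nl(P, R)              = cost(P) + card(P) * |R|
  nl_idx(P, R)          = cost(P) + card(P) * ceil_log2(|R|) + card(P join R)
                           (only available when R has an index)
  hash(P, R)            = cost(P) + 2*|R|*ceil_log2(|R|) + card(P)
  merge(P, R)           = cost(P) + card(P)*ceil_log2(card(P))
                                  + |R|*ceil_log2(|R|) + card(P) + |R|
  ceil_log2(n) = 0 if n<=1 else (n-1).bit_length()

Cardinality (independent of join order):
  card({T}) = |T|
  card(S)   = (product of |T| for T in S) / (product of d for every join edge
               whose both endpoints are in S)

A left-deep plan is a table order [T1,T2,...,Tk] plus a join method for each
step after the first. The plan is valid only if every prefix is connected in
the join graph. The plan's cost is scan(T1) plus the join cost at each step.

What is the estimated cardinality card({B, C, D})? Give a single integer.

Tables in S: B(100), C(400), D(20)
Edges inside S: D-B(d=100), D-C(d=10)
numerator = 100 * 400 * 20 = 800000
denominator = 100 * 10 = 1000
card(S) = 800000 / 1000 = 800

800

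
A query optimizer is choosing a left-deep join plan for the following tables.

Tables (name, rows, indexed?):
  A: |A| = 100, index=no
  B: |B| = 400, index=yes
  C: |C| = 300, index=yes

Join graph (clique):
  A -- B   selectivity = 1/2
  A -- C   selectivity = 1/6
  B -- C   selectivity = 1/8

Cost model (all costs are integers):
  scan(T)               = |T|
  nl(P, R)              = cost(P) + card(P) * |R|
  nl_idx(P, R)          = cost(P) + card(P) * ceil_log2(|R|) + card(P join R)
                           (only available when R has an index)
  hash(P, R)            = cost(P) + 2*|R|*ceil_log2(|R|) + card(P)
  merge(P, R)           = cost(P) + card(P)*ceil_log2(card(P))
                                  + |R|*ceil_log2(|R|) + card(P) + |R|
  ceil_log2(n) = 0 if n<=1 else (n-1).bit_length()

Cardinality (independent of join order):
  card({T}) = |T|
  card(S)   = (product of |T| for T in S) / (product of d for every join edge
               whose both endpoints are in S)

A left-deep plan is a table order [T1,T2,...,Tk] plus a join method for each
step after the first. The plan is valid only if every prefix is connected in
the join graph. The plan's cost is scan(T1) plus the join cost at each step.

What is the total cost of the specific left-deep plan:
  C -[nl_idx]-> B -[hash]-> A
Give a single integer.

step 1: scan C: cost=300, card=300
step 2: join B via nl_idx
    card(P join B) = 300*400/(8) = 15000
    cost = 300 + 300*9 + 15000 = 18000
step 3: join A via hash
    card(P join A) = 15000*100/(2*6) = 125000
    cost = 18000 + 2*100*7 + 15000 = 34400

34400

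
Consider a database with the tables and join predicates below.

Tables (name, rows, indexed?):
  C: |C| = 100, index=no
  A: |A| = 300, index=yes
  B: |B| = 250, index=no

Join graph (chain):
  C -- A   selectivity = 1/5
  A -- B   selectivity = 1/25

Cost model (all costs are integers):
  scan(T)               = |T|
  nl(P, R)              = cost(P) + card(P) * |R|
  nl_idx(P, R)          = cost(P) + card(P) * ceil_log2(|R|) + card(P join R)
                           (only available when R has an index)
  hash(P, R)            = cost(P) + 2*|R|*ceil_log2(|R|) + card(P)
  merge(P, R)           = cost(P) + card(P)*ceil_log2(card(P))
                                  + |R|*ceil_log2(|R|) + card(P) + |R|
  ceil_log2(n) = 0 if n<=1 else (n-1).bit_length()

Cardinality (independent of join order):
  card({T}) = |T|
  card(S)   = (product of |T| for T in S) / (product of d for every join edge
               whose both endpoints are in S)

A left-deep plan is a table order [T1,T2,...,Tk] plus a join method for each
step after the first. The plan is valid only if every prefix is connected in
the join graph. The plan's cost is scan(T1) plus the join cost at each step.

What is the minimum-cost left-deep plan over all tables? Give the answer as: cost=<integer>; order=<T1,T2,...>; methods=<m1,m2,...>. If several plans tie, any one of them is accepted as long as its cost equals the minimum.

cost=9000; order=A,B,C; methods=hash,hash

Selinger DP (subsets sized 1..n):
  {C}: scan cost=100, card=100
  {A}: scan cost=300, card=300
  {B}: scan cost=250, card=250
  {AC}: card=6000; try (C,hash)→2000, (A,merge)→3900, (C,merge)→4100, (A,hash)→5600, (A,nl_idx)→7000, (A,nl)→30100 …(+1); best=2000 via (C,hash)
  {AB}: card=3000; try (B,hash)→4600, (A,merge)→5500, (A,nl_idx)→5500, (B,merge)→5550, (A,hash)→5900, (A,nl)→75250 …(+1); best=4600 via (B,hash)
  {ABC}: card=60000; try (C,hash)→9000, (B,hash)→12000, (C,merge)→44400, (B,merge)→88250, (C,nl)→304600, (B,nl)→1502000; best=9000 via (C,hash)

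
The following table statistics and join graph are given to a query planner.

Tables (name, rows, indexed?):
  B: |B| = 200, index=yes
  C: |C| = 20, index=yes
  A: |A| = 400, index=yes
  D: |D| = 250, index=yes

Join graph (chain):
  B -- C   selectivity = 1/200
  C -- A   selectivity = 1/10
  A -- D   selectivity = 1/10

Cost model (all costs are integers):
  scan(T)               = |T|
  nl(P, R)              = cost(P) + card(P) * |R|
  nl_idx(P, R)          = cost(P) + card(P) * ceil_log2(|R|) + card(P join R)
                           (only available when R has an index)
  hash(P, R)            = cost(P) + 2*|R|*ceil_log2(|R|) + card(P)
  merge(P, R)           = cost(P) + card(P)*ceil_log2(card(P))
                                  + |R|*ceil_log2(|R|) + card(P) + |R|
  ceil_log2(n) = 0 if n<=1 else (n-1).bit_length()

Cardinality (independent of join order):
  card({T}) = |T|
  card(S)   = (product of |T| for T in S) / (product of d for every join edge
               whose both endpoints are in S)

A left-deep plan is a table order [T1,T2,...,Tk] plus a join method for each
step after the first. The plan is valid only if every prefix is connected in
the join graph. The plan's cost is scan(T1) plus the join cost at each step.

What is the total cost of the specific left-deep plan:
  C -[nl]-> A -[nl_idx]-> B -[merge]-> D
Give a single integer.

step 1: scan C: cost=20, card=20
step 2: join A via nl
    card(P join A) = 20*400/(10) = 800
    cost = 20 + 20*400 = 8020
step 3: join B via nl_idx
    card(P join B) = 800*200/(200) = 800
    cost = 8020 + 800*8 + 800 = 15220
step 4: join D via merge
    card(P join D) = 800*250/(10) = 20000
    cost = 15220 + 800*10 + 250*8 + 800 + 250 = 26270

26270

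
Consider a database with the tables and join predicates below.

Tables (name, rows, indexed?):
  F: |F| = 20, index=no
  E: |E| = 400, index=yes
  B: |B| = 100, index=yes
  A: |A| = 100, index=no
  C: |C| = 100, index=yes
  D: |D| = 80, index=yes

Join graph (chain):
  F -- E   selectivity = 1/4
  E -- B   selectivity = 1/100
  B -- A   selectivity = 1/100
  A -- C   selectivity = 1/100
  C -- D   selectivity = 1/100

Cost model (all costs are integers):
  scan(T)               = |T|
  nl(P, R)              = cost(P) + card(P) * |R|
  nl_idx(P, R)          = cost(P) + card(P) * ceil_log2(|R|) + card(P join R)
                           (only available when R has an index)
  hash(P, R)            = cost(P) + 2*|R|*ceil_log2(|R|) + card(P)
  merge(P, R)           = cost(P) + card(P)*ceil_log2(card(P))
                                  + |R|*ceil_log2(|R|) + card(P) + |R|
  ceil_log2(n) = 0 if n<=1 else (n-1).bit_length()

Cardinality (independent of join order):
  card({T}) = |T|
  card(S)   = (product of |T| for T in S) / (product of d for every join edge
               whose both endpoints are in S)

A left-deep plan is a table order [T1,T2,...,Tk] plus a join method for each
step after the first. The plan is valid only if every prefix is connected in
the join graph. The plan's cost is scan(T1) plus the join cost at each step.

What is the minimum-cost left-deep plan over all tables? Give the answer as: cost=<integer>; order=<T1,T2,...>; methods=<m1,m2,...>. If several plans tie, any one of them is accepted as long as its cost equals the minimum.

cost=3880; order=A,C,D,B,E,F; methods=nl_idx,nl_idx,nl_idx,nl_idx,hash

Selinger DP (subsets sized 1..n):
  {F}: scan cost=20, card=20
  {E}: scan cost=400, card=400
  {B}: scan cost=100, card=100
  {A}: scan cost=100, card=100
  {C}: scan cost=100, card=100
  {D}: scan cost=80, card=80
  {EF}: card=2000; try (F,hash)→1000, (E,nl_idx)→2200, (E,merge)→4140, (F,merge)→4520, (E,hash)→7240, (E,nl)→8020 …(+1); best=1000 via (F,hash)
  {BE}: card=400; try (E,nl_idx)→1400, (B,hash)→2200, (B,nl_idx)→3600, (E,merge)→4900, (B,merge)→5200, (E,hash)→7400 …(+2); best=1400 via (E,nl_idx)
  {AB}: card=100; try (B,nl_idx)→900, (B,hash)→1600, (A,hash)→1600, (B,merge)→1700, (A,merge)→1700, (B,nl)→10100 …(+1); best=900 via (B,nl_idx)
  {AC}: card=100; try (C,nl_idx)→900, (C,hash)→1600, (A,hash)→1600, (C,merge)→1700, (A,merge)→1700, (C,nl)→10100 …(+1); best=900 via (C,nl_idx)
  {CD}: card=80; try (C,nl_idx)→720, (D,nl_idx)→880, (D,hash)→1320, (C,merge)→1520, (D,merge)→1540, (C,hash)→1560 …(+2); best=720 via (C,nl_idx)
  {BEF}: card=2000; try (F,hash)→2000, (B,hash)→4400, (F,merge)→5520, (F,nl)→9400, (B,nl_idx)→17000, (B,merge)→25800 …(+1); best=2000 via (F,hash)
  {ABE}: card=400; try (E,nl_idx)→2200, (A,hash)→3200, (E,merge)→5700, (A,merge)→6200, (E,hash)→8200, (E,nl)→40900 …(+1); best=2200 via (E,nl_idx)
  {ABC}: card=100; try (C,nl_idx)→1700, (B,nl_idx)→1700, (C,hash)→2400, (B,hash)→2400, (C,merge)→2500, (B,merge)→2500 …(+2); best=1700 via (C,nl_idx)
  {ACD}: card=80; try (D,nl_idx)→1680, (D,hash)→2120, (A,merge)→2160, (A,hash)→2200, (D,merge)→2340, (A,nl)→8720 …(+1); best=1680 via (D,nl_idx)
  {ABEF}: card=2000; try (F,hash)→2800, (A,hash)→5400, (F,merge)→6320, (F,nl)→10200, (A,merge)→26800, (A,nl)→202000; best=2800 via (F,hash)
  {ABCE}: card=400; try (E,nl_idx)→3000, (C,hash)→4000, (C,nl_idx)→5400, (E,merge)→6500, (C,merge)→7000, (E,hash)→9000 …(+2); best=3000 via (E,nl_idx)
  {ABCD}: card=80; try (B,nl_idx)→2320, (D,nl_idx)→2480, (D,hash)→2920, (B,merge)→3120, (D,merge)→3140, (B,hash)→3160 …(+2); best=2320 via (B,nl_idx)
  {ABCEF}: card=2000; try (F,hash)→3600, (C,hash)→6200, (F,merge)→7120, (F,nl)→11000, (C,nl_idx)→18800, (C,merge)→27600 …(+1); best=3600 via (F,hash)
  {ABCDE}: card=320; try (E,nl_idx)→3360, (D,hash)→4520, (D,nl_idx)→6120, (E,merge)→6960, (D,merge)→7640, (E,hash)→9600 …(+2); best=3360 via (E,nl_idx)
  {ABCDEF}: card=1600; try (F,hash)→3880, (F,merge)→6680, (D,hash)→6720, (F,nl)→9760, (D,nl_idx)→19200, (D,merge)→28240 …(+1); best=3880 via (F,hash)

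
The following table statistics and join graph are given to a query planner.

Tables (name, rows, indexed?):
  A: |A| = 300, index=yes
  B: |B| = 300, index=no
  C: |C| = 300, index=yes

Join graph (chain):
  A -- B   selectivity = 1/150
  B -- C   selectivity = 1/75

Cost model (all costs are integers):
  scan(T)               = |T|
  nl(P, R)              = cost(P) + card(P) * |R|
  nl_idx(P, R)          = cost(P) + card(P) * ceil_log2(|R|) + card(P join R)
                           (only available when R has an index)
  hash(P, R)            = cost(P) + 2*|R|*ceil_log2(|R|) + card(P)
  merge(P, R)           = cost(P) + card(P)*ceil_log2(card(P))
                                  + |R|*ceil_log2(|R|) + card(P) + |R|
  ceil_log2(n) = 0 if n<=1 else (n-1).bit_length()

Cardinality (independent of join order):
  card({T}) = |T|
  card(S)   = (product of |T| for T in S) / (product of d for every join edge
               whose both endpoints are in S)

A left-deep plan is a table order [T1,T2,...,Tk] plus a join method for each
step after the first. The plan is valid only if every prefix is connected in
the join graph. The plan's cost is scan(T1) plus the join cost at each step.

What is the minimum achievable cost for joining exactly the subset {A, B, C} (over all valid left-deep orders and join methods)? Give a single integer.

9600

Selinger DP over subsets of {A,B,C}:
  {A}: scan cost=300, card=300
  {B}: scan cost=300, card=300
  {C}: scan cost=300, card=300
  {AB}: card=600; try (A,nl_idx)→3600, (B,hash)→6000, (A,hash)→6000, (B,merge)→6300, (A,merge)→6300, (B,nl)→90300 …(+1); best=3600 via (A,nl_idx)
  {BC}: card=1200; try (C,nl_idx)→4200, (C,hash)→6000, (B,hash)→6000, (C,merge)→6300, (B,merge)→6300, (C,nl)→90300 …(+1); best=4200 via (C,nl_idx)
  {ABC}: card=2400; try (C,hash)→9600, (A,hash)→10800, (C,nl_idx)→11400, (C,merge)→13200, (A,nl_idx)→17400, (A,merge)→21600 …(+2); best=9600 via (C,hash)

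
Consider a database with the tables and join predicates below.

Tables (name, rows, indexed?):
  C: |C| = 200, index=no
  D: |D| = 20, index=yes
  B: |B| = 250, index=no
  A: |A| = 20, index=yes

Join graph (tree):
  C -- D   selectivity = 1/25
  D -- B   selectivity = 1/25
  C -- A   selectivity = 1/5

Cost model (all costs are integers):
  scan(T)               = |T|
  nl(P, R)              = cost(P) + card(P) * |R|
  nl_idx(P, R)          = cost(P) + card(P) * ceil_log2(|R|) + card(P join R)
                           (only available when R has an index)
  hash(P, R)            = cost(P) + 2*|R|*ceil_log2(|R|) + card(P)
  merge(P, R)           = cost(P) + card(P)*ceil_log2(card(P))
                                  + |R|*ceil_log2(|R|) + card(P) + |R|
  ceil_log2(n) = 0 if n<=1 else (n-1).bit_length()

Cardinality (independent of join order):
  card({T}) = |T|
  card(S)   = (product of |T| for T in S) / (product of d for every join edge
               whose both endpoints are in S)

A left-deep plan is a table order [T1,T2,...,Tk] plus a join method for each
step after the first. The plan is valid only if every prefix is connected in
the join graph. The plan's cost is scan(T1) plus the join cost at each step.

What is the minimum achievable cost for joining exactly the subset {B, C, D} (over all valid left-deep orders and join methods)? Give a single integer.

Selinger DP over subsets of {B,C,D}:
  {C}: scan cost=200, card=200
  {D}: scan cost=20, card=20
  {B}: scan cost=250, card=250
  {CD}: card=160; try (D,hash)→600, (D,nl_idx)→1360, (C,merge)→1940, (D,merge)→2120, (C,hash)→3240, (C,nl)→4020 …(+1); best=600 via (D,hash)
  {BD}: card=200; try (D,hash)→700, (D,nl_idx)→1700, (B,merge)→2390, (D,merge)→2620, (B,hash)→4040, (B,nl)→5020 …(+1); best=700 via (D,hash)
  {BCD}: card=1600; try (C,hash)→4100, (B,merge)→4290, (C,merge)→4300, (B,hash)→4760, (B,nl)→40600, (C,nl)→40700; best=4100 via (C,hash)

4100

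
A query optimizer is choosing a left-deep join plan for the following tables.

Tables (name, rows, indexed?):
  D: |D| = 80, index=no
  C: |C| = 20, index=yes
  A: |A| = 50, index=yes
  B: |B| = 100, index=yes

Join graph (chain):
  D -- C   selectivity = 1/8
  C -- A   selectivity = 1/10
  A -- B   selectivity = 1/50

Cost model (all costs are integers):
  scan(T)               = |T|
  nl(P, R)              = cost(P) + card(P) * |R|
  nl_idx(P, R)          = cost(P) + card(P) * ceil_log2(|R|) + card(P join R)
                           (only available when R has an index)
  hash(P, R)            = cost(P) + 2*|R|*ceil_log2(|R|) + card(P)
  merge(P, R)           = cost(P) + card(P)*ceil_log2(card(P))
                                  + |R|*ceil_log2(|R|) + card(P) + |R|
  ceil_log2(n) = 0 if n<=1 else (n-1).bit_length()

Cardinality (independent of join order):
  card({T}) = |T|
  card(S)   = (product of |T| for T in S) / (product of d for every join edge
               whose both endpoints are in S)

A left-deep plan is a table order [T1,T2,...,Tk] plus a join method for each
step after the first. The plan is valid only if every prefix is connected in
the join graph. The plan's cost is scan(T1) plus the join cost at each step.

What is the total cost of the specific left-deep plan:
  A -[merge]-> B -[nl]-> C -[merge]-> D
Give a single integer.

step 1: scan A: cost=50, card=50
step 2: join B via merge
    card(P join B) = 50*100/(50) = 100
    cost = 50 + 50*6 + 100*7 + 50 + 100 = 1200
step 3: join C via nl
    card(P join C) = 100*20/(10) = 200
    cost = 1200 + 100*20 = 3200
step 4: join D via merge
    card(P join D) = 200*80/(8) = 2000
    cost = 3200 + 200*8 + 80*7 + 200 + 80 = 5640

5640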